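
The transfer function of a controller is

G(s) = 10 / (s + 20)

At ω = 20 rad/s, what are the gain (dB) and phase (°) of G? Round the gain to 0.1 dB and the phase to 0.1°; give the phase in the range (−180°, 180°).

Substitute s = j20:
Numerator: 10 = 10 + j0
Denominator: (j20) + 20 = 20 + j20
|N| = √(10² + 0²) ≈ 10, ∠N ≈ 0.00°
|D| = √(20² + 20²) ≈ 28.284, ∠D ≈ 45.00°
|G| = 10 / 28.284 ≈ 0.35356
Gain = 20 log₁₀(0.35356) ≈ -9.03 dB
∠G = 0.00° − 45.00° = -45.00°

-9.0 dB, -45.0°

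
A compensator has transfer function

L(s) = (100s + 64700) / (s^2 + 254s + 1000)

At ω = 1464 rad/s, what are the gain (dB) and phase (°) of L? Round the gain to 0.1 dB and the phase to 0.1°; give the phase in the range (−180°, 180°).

-22.7 dB, -104.0°

Substitute s = j1464:
Numerator: 100(j1464) + 64700 = 64700 + j146400
Denominator: (j1464)^2 + 254(j1464) + 1000 = -2142296 + j371856
|N| = √(64700² + 146400²) ≈ 1.6006e+05, ∠N ≈ 66.16°
|D| = √(2142296² + 371856²) ≈ 2.1743e+06, ∠D ≈ 170.15°
|L| = 1.6006e+05 / 2.1743e+06 ≈ 0.073614
Gain = 20 log₁₀(0.073614) ≈ -22.66 dB
∠L = 66.16° − 170.15° = -103.99°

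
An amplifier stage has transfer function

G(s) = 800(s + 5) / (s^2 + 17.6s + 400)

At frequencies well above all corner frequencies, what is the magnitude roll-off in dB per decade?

-20 dB/decade

Each pole contributes −20 dB/decade at high frequency; each zero contributes +20 dB/decade.
Net: 1 zero(s) − 2 pole(s) → -20 dB/decade.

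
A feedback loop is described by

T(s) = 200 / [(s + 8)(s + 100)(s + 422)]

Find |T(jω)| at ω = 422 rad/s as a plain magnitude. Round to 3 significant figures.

At s = jω = j422:
pole (s+8): 8 + j422 → |·| = √(8²+422²) = √178148 ≈ 422.08, ∠ = arctan(422/8) ≈ 88.91°
pole (s+100): 100 + j422 → |·| = √(100²+422²) = √188084 ≈ 433.69, ∠ = arctan(422/100) ≈ 76.67°
pole (s+422): 422 + j422 → |·| = √(422²+422²) = √356168 ≈ 596.8, ∠ = arctan(422/422) ≈ 45.00°
|T| = 200 / 1.0925e+08 ≈ 1.8307e-06

1.83e-06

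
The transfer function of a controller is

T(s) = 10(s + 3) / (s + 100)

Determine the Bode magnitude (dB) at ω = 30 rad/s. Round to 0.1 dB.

At s = jω = j30:
zero (s+3): 3 + j30 → |·| = √(3²+30²) = √909 ≈ 30.15, ∠ = arctan(30/3) ≈ 84.29°
pole (s+100): 100 + j30 → |·| = √(100²+30²) = √10900 ≈ 104.4, ∠ = arctan(30/100) ≈ 16.70°
|T| = 10 · 30.15 / 104.4 ≈ 2.8879
Gain = 20 log₁₀(2.8879) ≈ 9.21 dB

9.2 dB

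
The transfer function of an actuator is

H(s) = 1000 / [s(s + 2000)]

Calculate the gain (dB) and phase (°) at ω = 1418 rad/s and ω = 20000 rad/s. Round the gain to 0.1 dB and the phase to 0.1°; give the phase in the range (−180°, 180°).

At s = jω = j1418:
pole (s+2000): 2000 + j1418 → |·| = √(2000²+1418²) = √6010724 ≈ 2451.7, ∠ = arctan(1418/2000) ≈ 35.34°
pole at origin: |s| = 1418, ∠ = 90.00° (in denominator)
|H| = 1000 / 3.4765e+06 ≈ 0.00028765
Gain = 20 log₁₀(0.00028765) ≈ -70.82 dB
∠H = 0.00° − 125.34° = -125.34°

At s = jω = j20000:
pole (s+2000): 2000 + j20000 → |·| = √(2000²+20000²) = √404000000 ≈ 20100, ∠ = arctan(20000/2000) ≈ 84.29°
pole at origin: |s| = 20000, ∠ = 90.00° (in denominator)
|H| = 1000 / 4.02e+08 ≈ 2.4876e-06
Gain = 20 log₁₀(2.4876e-06) ≈ -112.08 dB
∠H = 0.00° − 174.29° = -174.29°

ω = 1418: -70.8 dB, -125.3°; ω = 20000: -112.1 dB, -174.3°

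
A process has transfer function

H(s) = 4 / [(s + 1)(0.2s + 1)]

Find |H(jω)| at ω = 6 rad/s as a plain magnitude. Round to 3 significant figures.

At ω = 6 rad/s:
pole (1 + j6·1) = 1 + j6 → |·| ≈ 6.0828, ∠ ≈ 80.54°
pole (1 + j6·0.2) = 1 + j1.2 → |·| ≈ 1.562, ∠ ≈ 50.19°
|H| = 4 · 1 / (6.0828 · 1.562) ≈ 0.42099

0.421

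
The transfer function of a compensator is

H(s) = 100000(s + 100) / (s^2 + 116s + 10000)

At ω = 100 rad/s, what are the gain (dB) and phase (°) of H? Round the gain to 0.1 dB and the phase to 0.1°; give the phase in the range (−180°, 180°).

61.7 dB, -45.0°

At s = jω = j100:
zero (s+100): 100 + j100 → |·| = √(100²+100²) = √20000 ≈ 141.42, ∠ = arctan(100/100) ≈ 45.00°
quadratic: (j100)² + 116·j100 + 10000 = 0 + j11600 → |·| ≈ 11600, ∠ ≈ 90.00°
|H| = 100000 · 141.42 / 11600 ≈ 1219.1
Gain = 20 log₁₀(1219.1) ≈ 61.72 dB
∠H = 45.00° − 90.00° = -45.00°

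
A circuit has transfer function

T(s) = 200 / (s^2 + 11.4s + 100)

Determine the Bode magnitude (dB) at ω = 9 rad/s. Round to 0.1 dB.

At s = jω = j9:
quadratic: (j9)² + 11.4·j9 + 100 = 19 + j102.6 → |·| ≈ 104.34, ∠ ≈ 79.51°
|T| = 200 / 104.34 ≈ 1.9168
Gain = 20 log₁₀(1.9168) ≈ 5.65 dB

5.7 dB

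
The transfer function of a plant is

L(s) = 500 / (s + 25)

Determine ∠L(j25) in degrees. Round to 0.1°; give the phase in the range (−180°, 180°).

-45.0°

Substitute s = j25:
Numerator: 500 = 500 + j0
Denominator: (j25) + 25 = 25 + j25
|N| = √(500² + 0²) ≈ 500, ∠N ≈ 0.00°
|D| = √(25² + 25²) ≈ 35.355, ∠D ≈ 45.00°
∠L = 0.00° − 45.00° = -45.00°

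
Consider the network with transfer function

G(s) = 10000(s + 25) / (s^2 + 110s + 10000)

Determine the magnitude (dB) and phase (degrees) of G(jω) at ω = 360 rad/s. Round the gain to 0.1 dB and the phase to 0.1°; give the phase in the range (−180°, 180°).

At s = jω = j360:
zero (s+25): 25 + j360 → |·| = √(25²+360²) = √130225 ≈ 360.87, ∠ = arctan(360/25) ≈ 86.03°
quadratic: (j360)² + 110·j360 + 10000 = -119600 + j39600 → |·| ≈ 1.2599e+05, ∠ ≈ 161.68°
|G| = 10000 · 360.87 / 1.2599e+05 ≈ 28.643
Gain = 20 log₁₀(28.643) ≈ 29.14 dB
∠G = 86.03° − 161.68° = -75.65°

29.1 dB, -75.7°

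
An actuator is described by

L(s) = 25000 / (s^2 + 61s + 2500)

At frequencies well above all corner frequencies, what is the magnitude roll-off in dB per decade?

Each pole contributes −20 dB/decade at high frequency; each zero contributes +20 dB/decade.
Net: 0 zero(s) − 2 pole(s) → -40 dB/decade.

-40 dB/decade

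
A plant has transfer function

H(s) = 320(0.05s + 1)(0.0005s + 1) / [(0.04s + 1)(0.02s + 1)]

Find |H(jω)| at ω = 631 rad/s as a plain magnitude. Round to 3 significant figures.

33.1

At ω = 631 rad/s:
zero (1 + j631·0.05) = 1 + j31.55 → |·| ≈ 31.566, ∠ ≈ 88.18°
zero (1 + j631·0.0005) = 1 + j0.3155 → |·| ≈ 1.0486, ∠ ≈ 17.51°
pole (1 + j631·0.04) = 1 + j25.24 → |·| ≈ 25.26, ∠ ≈ 87.73°
pole (1 + j631·0.02) = 1 + j12.62 → |·| ≈ 12.66, ∠ ≈ 85.47°
|H| = 320 · 31.566 · 1.0486 / (25.26 · 12.66) ≈ 33.122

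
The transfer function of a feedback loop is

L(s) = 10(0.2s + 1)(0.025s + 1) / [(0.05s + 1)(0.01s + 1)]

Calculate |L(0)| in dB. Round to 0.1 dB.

L(0) = 10 · 1 / 1 = 10
20 log₁₀(10) ≈ 20.00 dB

20.0 dB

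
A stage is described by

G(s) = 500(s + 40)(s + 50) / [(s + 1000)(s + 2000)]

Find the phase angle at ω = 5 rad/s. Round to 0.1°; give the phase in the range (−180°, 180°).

12.4°

At s = jω = j5:
zero (s+40): 40 + j5 → |·| = √(40²+5²) = √1625 ≈ 40.311, ∠ = arctan(5/40) ≈ 7.13°
zero (s+50): 50 + j5 → |·| = √(50²+5²) = √2525 ≈ 50.249, ∠ = arctan(5/50) ≈ 5.71°
pole (s+1000): 1000 + j5 → |·| = √(1000²+5²) = √1000025 ≈ 1000, ∠ = arctan(5/1000) ≈ 0.29°
pole (s+2000): 2000 + j5 → |·| = √(2000²+5²) = √4000025 ≈ 2000, ∠ = arctan(5/2000) ≈ 0.14°
∠G = 12.84° − 0.43° = 12.41°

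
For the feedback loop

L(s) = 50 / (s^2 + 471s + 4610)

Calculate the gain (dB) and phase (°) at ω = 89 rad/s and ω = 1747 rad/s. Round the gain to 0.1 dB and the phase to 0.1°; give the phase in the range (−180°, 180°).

Substitute s = j89:
Numerator: 50 = 50 + j0
Denominator: (j89)^2 + 471(j89) + 4610 = -3311 + j41919
|N| = √(50² + 0²) ≈ 50, ∠N ≈ 0.00°
|D| = √(3311² + 41919²) ≈ 42050, ∠D ≈ 94.52°
|L| = 50 / 42050 ≈ 0.0011891
Gain = 20 log₁₀(0.0011891) ≈ -58.50 dB
∠L = 0.00° − 94.52° = -94.52°

Substitute s = j1747:
Numerator: 50 = 50 + j0
Denominator: (j1747)^2 + 471(j1747) + 4610 = -3047399 + j822837
|N| = √(50² + 0²) ≈ 50, ∠N ≈ 0.00°
|D| = √(3047399² + 822837²) ≈ 3.1565e+06, ∠D ≈ 164.89°
|L| = 50 / 3.1565e+06 ≈ 1.584e-05
Gain = 20 log₁₀(1.584e-05) ≈ -96.00 dB
∠L = 0.00° − 164.89° = -164.89°

ω = 89: -58.5 dB, -94.5°; ω = 1747: -96.0 dB, -164.9°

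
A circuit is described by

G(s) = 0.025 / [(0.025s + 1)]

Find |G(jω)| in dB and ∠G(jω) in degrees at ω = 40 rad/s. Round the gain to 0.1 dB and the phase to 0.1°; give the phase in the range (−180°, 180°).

-35.1 dB, -45.0°

At ω = 40 rad/s:
pole (1 + j40·0.025) = 1 + j1 → |·| ≈ 1.4142, ∠ ≈ 45.00°
|G| = 0.025 · 1 / (1.4142) ≈ 0.017678
Gain = 20 log₁₀(0.017678) ≈ -35.05 dB
∠G = (0°) − (45.00°) = -45.00°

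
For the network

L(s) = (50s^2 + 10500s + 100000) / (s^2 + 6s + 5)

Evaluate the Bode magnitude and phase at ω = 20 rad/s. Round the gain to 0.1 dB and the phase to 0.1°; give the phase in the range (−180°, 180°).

Substitute s = j20:
Numerator: 50(j20)^2 + 10500(j20) + 100000 = 80000 + j210000
Denominator: (j20)^2 + 6(j20) + 5 = -395 + j120
|N| = √(80000² + 210000²) ≈ 2.2472e+05, ∠N ≈ 69.15°
|D| = √(395² + 120²) ≈ 412.83, ∠D ≈ 163.10°
|L| = 2.2472e+05 / 412.83 ≈ 544.34
Gain = 20 log₁₀(544.34) ≈ 54.72 dB
∠L = 69.15° − 163.10° = -93.95°

54.7 dB, -94.0°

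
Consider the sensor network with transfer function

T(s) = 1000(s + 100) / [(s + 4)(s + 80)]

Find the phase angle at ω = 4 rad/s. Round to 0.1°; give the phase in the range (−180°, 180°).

At s = jω = j4:
zero (s+100): 100 + j4 → |·| = √(100²+4²) = √10016 ≈ 100.08, ∠ = arctan(4/100) ≈ 2.29°
pole (s+4): 4 + j4 → |·| = √(4²+4²) = √32 ≈ 5.6569, ∠ = arctan(4/4) ≈ 45.00°
pole (s+80): 80 + j4 → |·| = √(80²+4²) = √6416 ≈ 80.1, ∠ = arctan(4/80) ≈ 2.86°
∠T = 2.29° − 47.86° = -45.57°

-45.6°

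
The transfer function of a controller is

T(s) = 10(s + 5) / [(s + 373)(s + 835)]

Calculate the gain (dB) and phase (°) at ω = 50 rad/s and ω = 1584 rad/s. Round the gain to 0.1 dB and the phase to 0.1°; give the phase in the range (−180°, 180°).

At s = jω = j50:
zero (s+5): 5 + j50 → |·| = √(5²+50²) = √2525 ≈ 50.249, ∠ = arctan(50/5) ≈ 84.29°
pole (s+373): 373 + j50 → |·| = √(373²+50²) = √141629 ≈ 376.34, ∠ = arctan(50/373) ≈ 7.63°
pole (s+835): 835 + j50 → |·| = √(835²+50²) = √699725 ≈ 836.5, ∠ = arctan(50/835) ≈ 3.43°
|T| = 10 · 50.249 / 3.1481e+05 ≈ 0.0015962
Gain = 20 log₁₀(0.0015962) ≈ -55.94 dB
∠T = 84.29° − 11.06° = 73.23°

At s = jω = j1584:
zero (s+5): 5 + j1584 → |·| = √(5²+1584²) = √2509081 ≈ 1584, ∠ = arctan(1584/5) ≈ 89.82°
pole (s+373): 373 + j1584 → |·| = √(373²+1584²) = √2648185 ≈ 1627.3, ∠ = arctan(1584/373) ≈ 76.75°
pole (s+835): 835 + j1584 → |·| = √(835²+1584²) = √3206281 ≈ 1790.6, ∠ = arctan(1584/835) ≈ 62.20°
|T| = 10 · 1584 / 2.9138e+06 ≈ 0.0054362
Gain = 20 log₁₀(0.0054362) ≈ -45.29 dB
∠T = 89.82° − 138.95° = -49.13°

ω = 50: -55.9 dB, 73.2°; ω = 1584: -45.3 dB, -49.1°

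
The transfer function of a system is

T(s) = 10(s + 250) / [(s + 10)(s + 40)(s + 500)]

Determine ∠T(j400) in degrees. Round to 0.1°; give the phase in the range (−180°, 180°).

At s = jω = j400:
zero (s+250): 250 + j400 → |·| = √(250²+400²) = √222500 ≈ 471.7, ∠ = arctan(400/250) ≈ 57.99°
pole (s+10): 10 + j400 → |·| = √(10²+400²) = √160100 ≈ 400.12, ∠ = arctan(400/10) ≈ 88.57°
pole (s+40): 40 + j400 → |·| = √(40²+400²) = √161600 ≈ 402, ∠ = arctan(400/40) ≈ 84.29°
pole (s+500): 500 + j400 → |·| = √(500²+400²) = √410000 ≈ 640.31, ∠ = arctan(400/500) ≈ 38.66°
∠T = 57.99° − 211.52° = -153.53°

-153.5°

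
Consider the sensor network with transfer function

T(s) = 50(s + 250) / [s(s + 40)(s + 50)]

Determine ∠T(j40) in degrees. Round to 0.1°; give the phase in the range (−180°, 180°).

-164.6°

At s = jω = j40:
zero (s+250): 250 + j40 → |·| = √(250²+40²) = √64100 ≈ 253.18, ∠ = arctan(40/250) ≈ 9.09°
pole (s+40): 40 + j40 → |·| = √(40²+40²) = √3200 ≈ 56.569, ∠ = arctan(40/40) ≈ 45.00°
pole (s+50): 50 + j40 → |·| = √(50²+40²) = √4100 ≈ 64.031, ∠ = arctan(40/50) ≈ 38.66°
pole at origin: |s| = 40, ∠ = 90.00° (in denominator)
∠T = 9.09° − 173.66° = -164.57°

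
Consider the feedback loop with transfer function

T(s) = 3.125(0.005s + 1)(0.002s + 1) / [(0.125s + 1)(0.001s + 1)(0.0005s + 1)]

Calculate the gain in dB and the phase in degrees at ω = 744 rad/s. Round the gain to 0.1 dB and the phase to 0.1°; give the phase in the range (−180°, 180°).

At ω = 744 rad/s:
zero (1 + j744·0.005) = 1 + j3.72 → |·| ≈ 3.8521, ∠ ≈ 74.95°
zero (1 + j744·0.002) = 1 + j1.488 → |·| ≈ 1.7928, ∠ ≈ 56.10°
pole (1 + j744·0.125) = 1 + j93 → |·| ≈ 93.005, ∠ ≈ 89.38°
pole (1 + j744·0.001) = 1 + j0.744 → |·| ≈ 1.2464, ∠ ≈ 36.65°
pole (1 + j744·0.0005) = 1 + j0.372 → |·| ≈ 1.067, ∠ ≈ 20.41°
|T| = 3.125 · 3.8521 · 1.7928 / (93.005 · 1.2464 · 1.067) ≈ 0.17448
Gain = 20 log₁₀(0.17448) ≈ -15.17 dB
∠T = (74.95° + 56.10°) − (89.38° + 36.65° + 20.41°) = -15.39°

-15.2 dB, -15.4°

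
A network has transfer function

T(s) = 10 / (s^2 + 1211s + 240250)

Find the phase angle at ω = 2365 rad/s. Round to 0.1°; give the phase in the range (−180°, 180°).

-151.9°

Substitute s = j2365:
Numerator: 10 = 10 + j0
Denominator: (j2365)^2 + 1211(j2365) + 240250 = -5352975 + j2864015
|N| = √(10² + 0²) ≈ 10, ∠N ≈ 0.00°
|D| = √(5352975² + 2864015²) ≈ 6.071e+06, ∠D ≈ 151.85°
∠T = 0.00° − 151.85° = -151.85°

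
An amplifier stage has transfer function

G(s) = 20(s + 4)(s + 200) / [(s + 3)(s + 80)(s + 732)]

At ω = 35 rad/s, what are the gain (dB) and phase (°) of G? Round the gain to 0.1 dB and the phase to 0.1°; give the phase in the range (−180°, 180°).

-23.9 dB, -18.1°

At s = jω = j35:
zero (s+4): 4 + j35 → |·| = √(4²+35²) = √1241 ≈ 35.228, ∠ = arctan(35/4) ≈ 83.48°
zero (s+200): 200 + j35 → |·| = √(200²+35²) = √41225 ≈ 203.04, ∠ = arctan(35/200) ≈ 9.93°
pole (s+3): 3 + j35 → |·| = √(3²+35²) = √1234 ≈ 35.128, ∠ = arctan(35/3) ≈ 85.10°
pole (s+80): 80 + j35 → |·| = √(80²+35²) = √7625 ≈ 87.321, ∠ = arctan(35/80) ≈ 23.63°
pole (s+732): 732 + j35 → |·| = √(732²+35²) = √537049 ≈ 732.84, ∠ = arctan(35/732) ≈ 2.74°
|G| = 20 · 7152.7 / 2.2479e+06 ≈ 0.063639
Gain = 20 log₁₀(0.063639) ≈ -23.93 dB
∠G = 93.41° − 111.47° = -18.06°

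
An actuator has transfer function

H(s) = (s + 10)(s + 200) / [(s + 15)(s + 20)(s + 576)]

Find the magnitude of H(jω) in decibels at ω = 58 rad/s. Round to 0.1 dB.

At s = jω = j58:
zero (s+10): 10 + j58 → |·| = √(10²+58²) = √3464 ≈ 58.856, ∠ = arctan(58/10) ≈ 80.22°
zero (s+200): 200 + j58 → |·| = √(200²+58²) = √43364 ≈ 208.24, ∠ = arctan(58/200) ≈ 16.17°
pole (s+15): 15 + j58 → |·| = √(15²+58²) = √3589 ≈ 59.908, ∠ = arctan(58/15) ≈ 75.50°
pole (s+20): 20 + j58 → |·| = √(20²+58²) = √3764 ≈ 61.351, ∠ = arctan(58/20) ≈ 70.97°
pole (s+576): 576 + j58 → |·| = √(576²+58²) = √335140 ≈ 578.91, ∠ = arctan(58/576) ≈ 5.75°
|H| = 1 · 12256 / 2.1277e+06 ≈ 0.0057602
Gain = 20 log₁₀(0.0057602) ≈ -44.79 dB

-44.8 dB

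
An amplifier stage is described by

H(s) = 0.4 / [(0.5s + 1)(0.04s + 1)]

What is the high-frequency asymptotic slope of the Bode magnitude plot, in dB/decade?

Each pole contributes −20 dB/decade at high frequency; each zero contributes +20 dB/decade.
Net: 0 zero(s) − 2 pole(s) → -40 dB/decade.

-40 dB/decade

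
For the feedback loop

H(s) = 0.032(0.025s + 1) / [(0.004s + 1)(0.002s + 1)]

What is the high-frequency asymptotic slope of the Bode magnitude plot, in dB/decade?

-20 dB/decade

Each pole contributes −20 dB/decade at high frequency; each zero contributes +20 dB/decade.
Net: 1 zero(s) − 2 pole(s) → -20 dB/decade.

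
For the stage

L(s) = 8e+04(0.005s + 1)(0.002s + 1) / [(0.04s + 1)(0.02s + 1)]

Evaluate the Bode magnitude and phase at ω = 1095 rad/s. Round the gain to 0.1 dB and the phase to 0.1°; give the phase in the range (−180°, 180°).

61.0 dB, -31.0°

At ω = 1095 rad/s:
zero (1 + j1095·0.005) = 1 + j5.475 → |·| ≈ 5.5656, ∠ ≈ 79.65°
zero (1 + j1095·0.002) = 1 + j2.19 → |·| ≈ 2.4075, ∠ ≈ 65.46°
pole (1 + j1095·0.04) = 1 + j43.8 → |·| ≈ 43.811, ∠ ≈ 88.69°
pole (1 + j1095·0.02) = 1 + j21.9 → |·| ≈ 21.923, ∠ ≈ 87.39°
|L| = 8e+04 · 5.5656 · 2.4075 / (43.811 · 21.923) ≈ 1116.1
Gain = 20 log₁₀(1116.1) ≈ 60.95 dB
∠L = (79.65° + 65.46°) − (88.69° + 87.39°) = -30.97°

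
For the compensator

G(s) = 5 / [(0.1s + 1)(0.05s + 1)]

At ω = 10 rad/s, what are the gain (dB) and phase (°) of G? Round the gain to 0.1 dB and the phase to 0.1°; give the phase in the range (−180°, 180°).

At ω = 10 rad/s:
pole (1 + j10·0.1) = 1 + j1 → |·| ≈ 1.4142, ∠ ≈ 45.00°
pole (1 + j10·0.05) = 1 + j0.5 → |·| ≈ 1.118, ∠ ≈ 26.57°
|G| = 5 · 1 / (1.4142 · 1.118) ≈ 3.1624
Gain = 20 log₁₀(3.1624) ≈ 10.00 dB
∠G = (0°) − (45.00° + 26.57°) = -71.57°

10.0 dB, -71.6°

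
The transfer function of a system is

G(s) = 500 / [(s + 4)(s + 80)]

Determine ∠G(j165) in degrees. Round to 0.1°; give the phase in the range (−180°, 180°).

At s = jω = j165:
pole (s+4): 4 + j165 → |·| = √(4²+165²) = √27241 ≈ 165.05, ∠ = arctan(165/4) ≈ 88.61°
pole (s+80): 80 + j165 → |·| = √(80²+165²) = √33625 ≈ 183.37, ∠ = arctan(165/80) ≈ 64.13°
∠G = 0.00° − 152.74° = -152.74°

-152.7°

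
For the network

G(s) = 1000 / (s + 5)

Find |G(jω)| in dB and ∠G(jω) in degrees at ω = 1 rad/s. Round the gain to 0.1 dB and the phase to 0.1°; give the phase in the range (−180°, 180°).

45.9 dB, -11.3°

At s = jω = j1:
pole (s+5): 5 + j1 → |·| = √(5²+1²) = √26 ≈ 5.099, ∠ = arctan(1/5) ≈ 11.31°
|G| = 1000 / 5.099 ≈ 196.12
Gain = 20 log₁₀(196.12) ≈ 45.85 dB
∠G = 0.00° − 11.31° = -11.31°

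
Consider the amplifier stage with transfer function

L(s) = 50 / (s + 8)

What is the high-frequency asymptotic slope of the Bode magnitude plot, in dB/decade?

-20 dB/decade

Each pole contributes −20 dB/decade at high frequency; each zero contributes +20 dB/decade.
Net: 0 zero(s) − 1 pole(s) → -20 dB/decade.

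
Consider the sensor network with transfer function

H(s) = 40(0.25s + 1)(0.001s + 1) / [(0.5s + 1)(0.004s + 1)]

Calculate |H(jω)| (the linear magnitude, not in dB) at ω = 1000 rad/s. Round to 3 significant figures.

At ω = 1000 rad/s:
zero (1 + j1000·0.25) = 1 + j250 → |·| ≈ 250, ∠ ≈ 89.77°
zero (1 + j1000·0.001) = 1 + j1 → |·| ≈ 1.4142, ∠ ≈ 45.00°
pole (1 + j1000·0.5) = 1 + j500 → |·| ≈ 500, ∠ ≈ 89.89°
pole (1 + j1000·0.004) = 1 + j4 → |·| ≈ 4.1231, ∠ ≈ 75.96°
|H| = 40 · 250 · 1.4142 / (500 · 4.1231) ≈ 6.8599

6.86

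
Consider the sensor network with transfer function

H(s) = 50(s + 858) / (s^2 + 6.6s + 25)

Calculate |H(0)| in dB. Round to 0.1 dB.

64.7 dB

H(0) = 50·858 / 25 = 1716
20 log₁₀(1716) ≈ 64.69 dB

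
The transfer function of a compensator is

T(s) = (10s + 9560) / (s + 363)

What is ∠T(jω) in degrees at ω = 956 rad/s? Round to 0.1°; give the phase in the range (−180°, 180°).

-24.2°

Substitute s = j956:
Numerator: 10(j956) + 9560 = 9560 + j9560
Denominator: (j956) + 363 = 363 + j956
|N| = √(9560² + 9560²) ≈ 13520, ∠N ≈ 45.00°
|D| = √(363² + 956²) ≈ 1022.6, ∠D ≈ 69.21°
∠T = 45.00° − 69.21° = -24.21°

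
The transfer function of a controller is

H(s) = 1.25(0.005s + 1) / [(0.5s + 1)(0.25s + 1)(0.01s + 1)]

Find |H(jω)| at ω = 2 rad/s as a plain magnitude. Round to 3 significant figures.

0.790

At ω = 2 rad/s:
zero (1 + j2·0.005) = 1 + j0.01 → |·| ≈ 1, ∠ ≈ 0.57°
pole (1 + j2·0.5) = 1 + j1 → |·| ≈ 1.4142, ∠ ≈ 45.00°
pole (1 + j2·0.25) = 1 + j0.5 → |·| ≈ 1.118, ∠ ≈ 26.57°
pole (1 + j2·0.01) = 1 + j0.02 → |·| ≈ 1.0002, ∠ ≈ 1.15°
|H| = 1.25 · 1 / (1.4142 · 1.118 · 1.0002) ≈ 0.79044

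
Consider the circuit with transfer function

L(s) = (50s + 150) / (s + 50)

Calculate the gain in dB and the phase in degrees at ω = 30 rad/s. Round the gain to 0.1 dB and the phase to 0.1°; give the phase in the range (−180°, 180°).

Substitute s = j30:
Numerator: 50(j30) + 150 = 150 + j1500
Denominator: (j30) + 50 = 50 + j30
|N| = √(150² + 1500²) ≈ 1507.5, ∠N ≈ 84.29°
|D| = √(50² + 30²) ≈ 58.31, ∠D ≈ 30.96°
|L| = 1507.5 / 58.31 ≈ 25.853
Gain = 20 log₁₀(25.853) ≈ 28.25 dB
∠L = 84.29° − 30.96° = 53.33°

28.3 dB, 53.3°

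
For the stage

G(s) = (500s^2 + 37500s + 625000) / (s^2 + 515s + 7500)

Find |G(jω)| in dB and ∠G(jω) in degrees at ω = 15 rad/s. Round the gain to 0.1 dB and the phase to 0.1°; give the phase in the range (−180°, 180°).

37.1 dB, 0.9°

Substitute s = j15:
Numerator: 500(j15)^2 + 37500(j15) + 625000 = 512500 + j562500
Denominator: (j15)^2 + 515(j15) + 7500 = 7275 + j7725
|N| = √(512500² + 562500²) ≈ 7.6096e+05, ∠N ≈ 47.66°
|D| = √(7275² + 7725²) ≈ 10611, ∠D ≈ 46.72°
|G| = 7.6096e+05 / 10611 ≈ 71.714
Gain = 20 log₁₀(71.714) ≈ 37.11 dB
∠G = 47.66° − 46.72° = 0.94°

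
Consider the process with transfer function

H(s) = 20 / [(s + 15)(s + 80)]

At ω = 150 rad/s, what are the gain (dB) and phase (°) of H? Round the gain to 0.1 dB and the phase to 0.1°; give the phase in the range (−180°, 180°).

-62.2 dB, -146.2°

At s = jω = j150:
pole (s+15): 15 + j150 → |·| = √(15²+150²) = √22725 ≈ 150.75, ∠ = arctan(150/15) ≈ 84.29°
pole (s+80): 80 + j150 → |·| = √(80²+150²) = √28900 ≈ 170, ∠ = arctan(150/80) ≈ 61.93°
|H| = 20 / 25628 ≈ 0.0007804
Gain = 20 log₁₀(0.0007804) ≈ -62.15 dB
∠H = 0.00° − 146.22° = -146.22°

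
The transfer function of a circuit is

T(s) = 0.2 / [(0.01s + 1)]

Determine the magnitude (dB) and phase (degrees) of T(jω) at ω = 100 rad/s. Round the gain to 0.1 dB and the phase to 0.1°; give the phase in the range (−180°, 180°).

-17.0 dB, -45.0°

At ω = 100 rad/s:
pole (1 + j100·0.01) = 1 + j1 → |·| ≈ 1.4142, ∠ ≈ 45.00°
|T| = 0.2 · 1 / (1.4142) ≈ 0.14142
Gain = 20 log₁₀(0.14142) ≈ -16.99 dB
∠T = (0°) − (45.00°) = -45.00°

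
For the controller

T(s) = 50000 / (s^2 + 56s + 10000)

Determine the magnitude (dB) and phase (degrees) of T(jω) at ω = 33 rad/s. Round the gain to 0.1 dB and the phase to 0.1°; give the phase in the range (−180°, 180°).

At s = jω = j33:
quadratic: (j33)² + 56·j33 + 10000 = 8911 + j1848 → |·| ≈ 9100.6, ∠ ≈ 11.72°
|T| = 50000 / 9100.6 ≈ 5.4941
Gain = 20 log₁₀(5.4941) ≈ 14.80 dB
∠T = 0.00° − 11.72° = -11.72°

14.8 dB, -11.7°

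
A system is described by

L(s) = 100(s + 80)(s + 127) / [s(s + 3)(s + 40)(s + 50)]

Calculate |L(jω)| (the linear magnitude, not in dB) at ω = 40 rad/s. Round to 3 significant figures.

At s = jω = j40:
zero (s+80): 80 + j40 → |·| = √(80²+40²) = √8000 ≈ 89.443, ∠ = arctan(40/80) ≈ 26.57°
zero (s+127): 127 + j40 → |·| = √(127²+40²) = √17729 ≈ 133.15, ∠ = arctan(40/127) ≈ 17.48°
pole (s+3): 3 + j40 → |·| = √(3²+40²) = √1609 ≈ 40.112, ∠ = arctan(40/3) ≈ 85.71°
pole (s+40): 40 + j40 → |·| = √(40²+40²) = √3200 ≈ 56.569, ∠ = arctan(40/40) ≈ 45.00°
pole (s+50): 50 + j40 → |·| = √(50²+40²) = √4100 ≈ 64.031, ∠ = arctan(40/50) ≈ 38.66°
pole at origin: |s| = 40, ∠ = 90.00° (in denominator)
|L| = 100 · 11909 / 5.8117e+06 ≈ 0.20491

0.205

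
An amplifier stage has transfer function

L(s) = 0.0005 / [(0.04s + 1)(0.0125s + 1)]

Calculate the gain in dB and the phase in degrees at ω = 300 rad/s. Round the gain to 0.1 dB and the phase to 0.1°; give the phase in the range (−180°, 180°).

-99.4 dB, -160.3°

At ω = 300 rad/s:
pole (1 + j300·0.04) = 1 + j12 → |·| ≈ 12.042, ∠ ≈ 85.24°
pole (1 + j300·0.0125) = 1 + j3.75 → |·| ≈ 3.881, ∠ ≈ 75.07°
|L| = 0.0005 · 1 / (12.042 · 3.881) ≈ 1.0699e-05
Gain = 20 log₁₀(1.0699e-05) ≈ -99.41 dB
∠L = (0°) − (85.24° + 75.07°) = -160.31°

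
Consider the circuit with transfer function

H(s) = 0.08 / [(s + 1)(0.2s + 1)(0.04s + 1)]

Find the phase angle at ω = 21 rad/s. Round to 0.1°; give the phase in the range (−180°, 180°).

156.1°

At ω = 21 rad/s:
pole (1 + j21·1) = 1 + j21 → |·| ≈ 21.024, ∠ ≈ 87.27°
pole (1 + j21·0.2) = 1 + j4.2 → |·| ≈ 4.3174, ∠ ≈ 76.61°
pole (1 + j21·0.04) = 1 + j0.84 → |·| ≈ 1.306, ∠ ≈ 40.03°
∠H = (0°) − (87.27° + 76.61° + 40.03°) = -203.91° ≡ 156.09° (principal value)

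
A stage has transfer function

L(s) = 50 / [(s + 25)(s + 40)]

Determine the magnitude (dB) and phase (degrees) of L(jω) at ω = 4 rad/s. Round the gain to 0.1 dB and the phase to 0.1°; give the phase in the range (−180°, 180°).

-26.2 dB, -14.8°

At s = jω = j4:
pole (s+25): 25 + j4 → |·| = √(25²+4²) = √641 ≈ 25.318, ∠ = arctan(4/25) ≈ 9.09°
pole (s+40): 40 + j4 → |·| = √(40²+4²) = √1616 ≈ 40.2, ∠ = arctan(4/40) ≈ 5.71°
|L| = 50 / 1017.8 ≈ 0.049126
Gain = 20 log₁₀(0.049126) ≈ -26.17 dB
∠L = 0.00° − 14.80° = -14.80°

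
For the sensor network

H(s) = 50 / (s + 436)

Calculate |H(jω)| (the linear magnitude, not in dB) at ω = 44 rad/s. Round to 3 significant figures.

At s = jω = j44:
pole (s+436): 436 + j44 → |·| = √(436²+44²) = √192032 ≈ 438.21, ∠ = arctan(44/436) ≈ 5.76°
|H| = 50 / 438.21 ≈ 0.1141

0.114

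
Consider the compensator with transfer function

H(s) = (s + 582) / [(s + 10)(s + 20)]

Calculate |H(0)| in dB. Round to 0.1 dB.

H(0) = 1·582 / (10·20) = 2.91
20 log₁₀(2.91) ≈ 9.28 dB

9.3 dB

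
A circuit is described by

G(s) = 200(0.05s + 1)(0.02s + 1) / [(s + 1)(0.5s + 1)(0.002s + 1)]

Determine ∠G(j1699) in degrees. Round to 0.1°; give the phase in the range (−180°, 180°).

-75.9°

At ω = 1699 rad/s:
zero (1 + j1699·0.05) = 1 + j84.95 → |·| ≈ 84.956, ∠ ≈ 89.33°
zero (1 + j1699·0.02) = 1 + j33.98 → |·| ≈ 33.995, ∠ ≈ 88.31°
pole (1 + j1699·1) = 1 + j1699 → |·| ≈ 1699, ∠ ≈ 89.97°
pole (1 + j1699·0.5) = 1 + j849.5 → |·| ≈ 849.5, ∠ ≈ 89.93°
pole (1 + j1699·0.002) = 1 + j3.398 → |·| ≈ 3.5421, ∠ ≈ 73.60°
∠G = (89.33° + 88.31°) − (89.97° + 89.93° + 73.60°) = -75.86°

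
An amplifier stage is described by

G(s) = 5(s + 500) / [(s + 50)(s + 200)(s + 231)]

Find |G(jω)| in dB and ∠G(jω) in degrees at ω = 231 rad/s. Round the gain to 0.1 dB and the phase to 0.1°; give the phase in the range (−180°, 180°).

At s = jω = j231:
zero (s+500): 500 + j231 → |·| = √(500²+231²) = √303361 ≈ 550.78, ∠ = arctan(231/500) ≈ 24.80°
pole (s+50): 50 + j231 → |·| = √(50²+231²) = √55861 ≈ 236.35, ∠ = arctan(231/50) ≈ 77.79°
pole (s+200): 200 + j231 → |·| = √(200²+231²) = √93361 ≈ 305.55, ∠ = arctan(231/200) ≈ 49.11°
pole (s+231): 231 + j231 → |·| = √(231²+231²) = √106722 ≈ 326.68, ∠ = arctan(231/231) ≈ 45.00°
|G| = 5 · 550.78 / 2.3592e+07 ≈ 0.00011673
Gain = 20 log₁₀(0.00011673) ≈ -78.66 dB
∠G = 24.80° − 171.90° = -147.10°

-78.7 dB, -147.1°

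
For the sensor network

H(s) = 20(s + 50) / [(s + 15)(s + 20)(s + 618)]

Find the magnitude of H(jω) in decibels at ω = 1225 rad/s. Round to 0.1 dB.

At s = jω = j1225:
zero (s+50): 50 + j1225 → |·| = √(50²+1225²) = √1503125 ≈ 1226, ∠ = arctan(1225/50) ≈ 87.66°
pole (s+15): 15 + j1225 → |·| = √(15²+1225²) = √1500850 ≈ 1225.1, ∠ = arctan(1225/15) ≈ 89.30°
pole (s+20): 20 + j1225 → |·| = √(20²+1225²) = √1501025 ≈ 1225.2, ∠ = arctan(1225/20) ≈ 89.06°
pole (s+618): 618 + j1225 → |·| = √(618²+1225²) = √1882549 ≈ 1372.1, ∠ = arctan(1225/618) ≈ 63.23°
|H| = 20 · 1226 / 2.0595e+09 ≈ 1.1906e-05
Gain = 20 log₁₀(1.1906e-05) ≈ -98.48 dB

-98.5 dB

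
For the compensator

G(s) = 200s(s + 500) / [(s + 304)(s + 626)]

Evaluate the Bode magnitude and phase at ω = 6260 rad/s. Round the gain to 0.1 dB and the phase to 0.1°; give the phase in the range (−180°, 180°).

At s = jω = j6260:
zero (s+500): 500 + j6260 → |·| = √(500²+6260²) = √39437600 ≈ 6279.9, ∠ = arctan(6260/500) ≈ 85.43°
zero at origin: s = j6260 → |·| = 6260, ∠ = 90.00°
pole (s+304): 304 + j6260 → |·| = √(304²+6260²) = √39280016 ≈ 6267.4, ∠ = arctan(6260/304) ≈ 87.22°
pole (s+626): 626 + j6260 → |·| = √(626²+6260²) = √39579476 ≈ 6291.2, ∠ = arctan(6260/626) ≈ 84.29°
|G| = 200 · 3.9312e+07 / 3.9429e+07 ≈ 199.41
Gain = 20 log₁₀(199.41) ≈ 45.99 dB
∠G = 175.43° − 171.51° = 3.92°

46.0 dB, 3.9°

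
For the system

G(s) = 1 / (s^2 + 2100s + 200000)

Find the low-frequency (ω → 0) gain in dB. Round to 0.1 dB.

G(0) = 1 / 200000 = 5e-06
20 log₁₀(5e-06) ≈ -106.02 dB

-106.0 dB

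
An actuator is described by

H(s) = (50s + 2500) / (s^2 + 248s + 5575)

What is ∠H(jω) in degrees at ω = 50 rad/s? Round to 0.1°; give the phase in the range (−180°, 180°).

Substitute s = j50:
Numerator: 50(j50) + 2500 = 2500 + j2500
Denominator: (j50)^2 + 248(j50) + 5575 = 3075 + j12400
|N| = √(2500² + 2500²) ≈ 3535.5, ∠N ≈ 45.00°
|D| = √(3075² + 12400²) ≈ 12776, ∠D ≈ 76.07°
∠H = 45.00° − 76.07° = -31.07°

-31.1°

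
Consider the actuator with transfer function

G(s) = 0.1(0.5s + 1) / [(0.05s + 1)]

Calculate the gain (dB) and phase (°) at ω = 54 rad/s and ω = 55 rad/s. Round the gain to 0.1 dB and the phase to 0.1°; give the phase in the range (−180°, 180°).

At ω = 54 rad/s:
zero (1 + j54·0.5) = 1 + j27 → |·| ≈ 27.019, ∠ ≈ 87.88°
pole (1 + j54·0.05) = 1 + j2.7 → |·| ≈ 2.8792, ∠ ≈ 69.68°
|G| = 0.1 · 27.019 / (2.8792) ≈ 0.93842
Gain = 20 log₁₀(0.93842) ≈ -0.55 dB
∠G = (87.88°) − (69.68°) = 18.20°

At ω = 55 rad/s:
zero (1 + j55·0.5) = 1 + j27.5 → |·| ≈ 27.518, ∠ ≈ 87.92°
pole (1 + j55·0.05) = 1 + j2.75 → |·| ≈ 2.9262, ∠ ≈ 70.02°
|G| = 0.1 · 27.518 / (2.9262) ≈ 0.9404
Gain = 20 log₁₀(0.9404) ≈ -0.53 dB
∠G = (87.92°) − (70.02°) = 17.90°

ω = 54: -0.6 dB, 18.2°; ω = 55: -0.5 dB, 17.9°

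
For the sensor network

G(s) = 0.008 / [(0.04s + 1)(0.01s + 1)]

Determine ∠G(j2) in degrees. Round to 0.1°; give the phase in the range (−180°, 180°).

-5.7°

At ω = 2 rad/s:
pole (1 + j2·0.04) = 1 + j0.08 → |·| ≈ 1.0032, ∠ ≈ 4.57°
pole (1 + j2·0.01) = 1 + j0.02 → |·| ≈ 1.0002, ∠ ≈ 1.15°
∠G = (0°) − (4.57° + 1.15°) = -5.72°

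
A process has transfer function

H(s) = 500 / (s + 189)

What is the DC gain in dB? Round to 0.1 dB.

8.5 dB

H(0) = 500 / (189) ≈ 2.6455
20 log₁₀(2.6455) ≈ 8.45 dB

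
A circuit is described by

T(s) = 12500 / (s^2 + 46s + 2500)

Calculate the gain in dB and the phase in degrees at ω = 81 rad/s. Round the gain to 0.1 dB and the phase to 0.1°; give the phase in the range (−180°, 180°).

At s = jω = j81:
quadratic: (j81)² + 46·j81 + 2500 = -4061 + j3726 → |·| ≈ 5511.3, ∠ ≈ 137.46°
|T| = 12500 / 5511.3 ≈ 2.2681
Gain = 20 log₁₀(2.2681) ≈ 7.11 dB
∠T = 0.00° − 137.46° = -137.46°

7.1 dB, -137.5°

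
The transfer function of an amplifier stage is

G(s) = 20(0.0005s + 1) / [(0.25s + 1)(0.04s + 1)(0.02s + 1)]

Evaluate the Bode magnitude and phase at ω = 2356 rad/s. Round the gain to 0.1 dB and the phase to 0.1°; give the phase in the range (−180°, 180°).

At ω = 2356 rad/s:
zero (1 + j2356·0.0005) = 1 + j1.178 → |·| ≈ 1.5452, ∠ ≈ 49.67°
pole (1 + j2356·0.25) = 1 + j589 → |·| ≈ 589, ∠ ≈ 89.90°
pole (1 + j2356·0.04) = 1 + j94.24 → |·| ≈ 94.245, ∠ ≈ 89.39°
pole (1 + j2356·0.02) = 1 + j47.12 → |·| ≈ 47.131, ∠ ≈ 88.78°
|G| = 20 · 1.5452 / (589 · 94.245 · 47.131) ≈ 1.1812e-05
Gain = 20 log₁₀(1.1812e-05) ≈ -98.55 dB
∠G = (49.67°) − (89.90° + 89.39° + 88.78°) = -218.40° ≡ 141.60° (principal value)

-98.6 dB, 141.6°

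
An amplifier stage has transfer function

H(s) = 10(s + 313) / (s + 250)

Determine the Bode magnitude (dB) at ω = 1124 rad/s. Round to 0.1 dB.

20.1 dB

At s = jω = j1124:
zero (s+313): 313 + j1124 → |·| = √(313²+1124²) = √1361345 ≈ 1166.8, ∠ = arctan(1124/313) ≈ 74.44°
pole (s+250): 250 + j1124 → |·| = √(250²+1124²) = √1325876 ≈ 1151.5, ∠ = arctan(1124/250) ≈ 77.46°
|H| = 10 · 1166.8 / 1151.5 ≈ 10.133
Gain = 20 log₁₀(10.133) ≈ 20.11 dB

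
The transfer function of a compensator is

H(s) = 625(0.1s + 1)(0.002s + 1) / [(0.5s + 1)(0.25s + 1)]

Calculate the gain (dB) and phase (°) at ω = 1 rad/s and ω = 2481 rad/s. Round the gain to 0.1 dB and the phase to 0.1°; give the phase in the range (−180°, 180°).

ω = 1: 54.7 dB, -34.8°; ω = 2481: 0.2 dB, -11.5°

At ω = 1 rad/s:
zero (1 + j1·0.1) = 1 + j0.1 → |·| ≈ 1.005, ∠ ≈ 5.71°
zero (1 + j1·0.002) = 1 + j0.002 → |·| ≈ 1, ∠ ≈ 0.11°
pole (1 + j1·0.5) = 1 + j0.5 → |·| ≈ 1.118, ∠ ≈ 26.57°
pole (1 + j1·0.25) = 1 + j0.25 → |·| ≈ 1.0308, ∠ ≈ 14.04°
|H| = 625 · 1.005 · 1 / (1.118 · 1.0308) ≈ 545.04
Gain = 20 log₁₀(545.04) ≈ 54.73 dB
∠H = (5.71° + 0.11°) − (26.57° + 14.04°) = -34.79°

At ω = 2481 rad/s:
zero (1 + j2481·0.1) = 1 + j248.1 → |·| ≈ 248.1, ∠ ≈ 89.77°
zero (1 + j2481·0.002) = 1 + j4.962 → |·| ≈ 5.0618, ∠ ≈ 78.61°
pole (1 + j2481·0.5) = 1 + j1240.5 → |·| ≈ 1240.5, ∠ ≈ 89.95°
pole (1 + j2481·0.25) = 1 + j620.25 → |·| ≈ 620.25, ∠ ≈ 89.91°
|H| = 625 · 248.1 · 5.0618 / (1240.5 · 620.25) ≈ 1.0201
Gain = 20 log₁₀(1.0201) ≈ 0.17 dB
∠H = (89.77° + 78.61°) − (89.95° + 89.91°) = -11.48°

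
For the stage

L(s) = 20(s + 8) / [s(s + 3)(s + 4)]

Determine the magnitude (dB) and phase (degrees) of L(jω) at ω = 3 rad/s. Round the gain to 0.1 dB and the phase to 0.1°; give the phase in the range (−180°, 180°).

At s = jω = j3:
zero (s+8): 8 + j3 → |·| = √(8²+3²) = √73 ≈ 8.544, ∠ = arctan(3/8) ≈ 20.56°
pole (s+3): 3 + j3 → |·| = √(3²+3²) = √18 ≈ 4.2426, ∠ = arctan(3/3) ≈ 45.00°
pole (s+4): 4 + j3 → |·| = √(4²+3²) = √25 ≈ 5, ∠ = arctan(3/4) ≈ 36.87°
pole at origin: |s| = 3, ∠ = 90.00° (in denominator)
|L| = 20 · 8.544 / 63.639 ≈ 2.6851
Gain = 20 log₁₀(2.6851) ≈ 8.58 dB
∠L = 20.56° − 171.87° = -151.31°

8.6 dB, -151.3°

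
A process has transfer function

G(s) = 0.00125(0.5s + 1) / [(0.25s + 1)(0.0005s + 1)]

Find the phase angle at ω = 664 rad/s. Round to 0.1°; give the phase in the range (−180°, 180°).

At ω = 664 rad/s:
zero (1 + j664·0.5) = 1 + j332 → |·| ≈ 332, ∠ ≈ 89.83°
pole (1 + j664·0.25) = 1 + j166 → |·| ≈ 166, ∠ ≈ 89.65°
pole (1 + j664·0.0005) = 1 + j0.332 → |·| ≈ 1.0537, ∠ ≈ 18.37°
∠G = (89.83°) − (89.65° + 18.37°) = -18.19°

-18.2°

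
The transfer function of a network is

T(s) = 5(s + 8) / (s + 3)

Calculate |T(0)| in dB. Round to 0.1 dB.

22.5 dB

T(0) = 5·8 / (3) ≈ 13.333
20 log₁₀(13.333) ≈ 22.50 dB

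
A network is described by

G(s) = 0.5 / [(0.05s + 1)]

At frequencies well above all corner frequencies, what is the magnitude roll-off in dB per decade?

-20 dB/decade

Each pole contributes −20 dB/decade at high frequency; each zero contributes +20 dB/decade.
Net: 0 zero(s) − 1 pole(s) → -20 dB/decade.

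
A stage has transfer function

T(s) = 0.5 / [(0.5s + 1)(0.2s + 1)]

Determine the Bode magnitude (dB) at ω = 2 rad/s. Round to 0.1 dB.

-9.7 dB

At ω = 2 rad/s:
pole (1 + j2·0.5) = 1 + j1 → |·| ≈ 1.4142, ∠ ≈ 45.00°
pole (1 + j2·0.2) = 1 + j0.4 → |·| ≈ 1.077, ∠ ≈ 21.80°
|T| = 0.5 · 1 / (1.4142 · 1.077) ≈ 0.32828
Gain = 20 log₁₀(0.32828) ≈ -9.68 dB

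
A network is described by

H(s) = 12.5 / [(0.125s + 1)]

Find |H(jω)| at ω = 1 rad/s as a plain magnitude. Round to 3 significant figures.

12.4

At ω = 1 rad/s:
pole (1 + j1·0.125) = 1 + j0.125 → |·| ≈ 1.0078, ∠ ≈ 7.13°
|H| = 12.5 · 1 / (1.0078) ≈ 12.403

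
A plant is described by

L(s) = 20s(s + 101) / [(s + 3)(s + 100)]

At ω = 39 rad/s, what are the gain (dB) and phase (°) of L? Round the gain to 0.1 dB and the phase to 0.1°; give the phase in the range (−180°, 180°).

26.1 dB, 4.2°

At s = jω = j39:
zero (s+101): 101 + j39 → |·| = √(101²+39²) = √11722 ≈ 108.27, ∠ = arctan(39/101) ≈ 21.11°
zero at origin: s = j39 → |·| = 39, ∠ = 90.00°
pole (s+3): 3 + j39 → |·| = √(3²+39²) = √1530 ≈ 39.115, ∠ = arctan(39/3) ≈ 85.60°
pole (s+100): 100 + j39 → |·| = √(100²+39²) = √11521 ≈ 107.34, ∠ = arctan(39/100) ≈ 21.31°
|L| = 20 · 4222.5 / 4198.6 ≈ 20.114
Gain = 20 log₁₀(20.114) ≈ 26.07 dB
∠L = 111.11° − 106.91° = 4.20°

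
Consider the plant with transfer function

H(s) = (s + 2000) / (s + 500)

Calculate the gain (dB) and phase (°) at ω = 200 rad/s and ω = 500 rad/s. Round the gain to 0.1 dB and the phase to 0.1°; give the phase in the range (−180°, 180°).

ω = 200: 11.4 dB, -16.1°; ω = 500: 9.3 dB, -31.0°

At s = jω = j200:
zero (s+2000): 2000 + j200 → |·| = √(2000²+200²) = √4040000 ≈ 2010, ∠ = arctan(200/2000) ≈ 5.71°
pole (s+500): 500 + j200 → |·| = √(500²+200²) = √290000 ≈ 538.52, ∠ = arctan(200/500) ≈ 21.80°
|H| = 1 · 2010 / 538.52 ≈ 3.7325
Gain = 20 log₁₀(3.7325) ≈ 11.44 dB
∠H = 5.71° − 21.80° = -16.09°

At s = jω = j500:
zero (s+2000): 2000 + j500 → |·| = √(2000²+500²) = √4250000 ≈ 2061.6, ∠ = arctan(500/2000) ≈ 14.04°
pole (s+500): 500 + j500 → |·| = √(500²+500²) = √500000 ≈ 707.11, ∠ = arctan(500/500) ≈ 45.00°
|H| = 1 · 2061.6 / 707.11 ≈ 2.9155
Gain = 20 log₁₀(2.9155) ≈ 9.29 dB
∠H = 14.04° − 45.00° = -30.96°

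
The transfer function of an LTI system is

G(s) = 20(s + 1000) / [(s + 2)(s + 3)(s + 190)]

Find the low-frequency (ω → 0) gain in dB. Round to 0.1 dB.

24.9 dB

G(0) = 20·1000 / (2·3·190) ≈ 17.544
20 log₁₀(17.544) ≈ 24.88 dB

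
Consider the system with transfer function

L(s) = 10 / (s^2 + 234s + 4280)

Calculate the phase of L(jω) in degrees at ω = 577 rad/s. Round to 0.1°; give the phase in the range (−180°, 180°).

Substitute s = j577:
Numerator: 10 = 10 + j0
Denominator: (j577)^2 + 234(j577) + 4280 = -328649 + j135018
|N| = √(10² + 0²) ≈ 10, ∠N ≈ 0.00°
|D| = √(328649² + 135018²) ≈ 3.553e+05, ∠D ≈ 157.67°
∠L = 0.00° − 157.67° = -157.67°

-157.7°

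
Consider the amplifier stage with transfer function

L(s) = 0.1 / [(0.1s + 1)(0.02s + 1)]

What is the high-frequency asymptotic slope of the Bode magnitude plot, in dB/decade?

Each pole contributes −20 dB/decade at high frequency; each zero contributes +20 dB/decade.
Net: 0 zero(s) − 2 pole(s) → -40 dB/decade.

-40 dB/decade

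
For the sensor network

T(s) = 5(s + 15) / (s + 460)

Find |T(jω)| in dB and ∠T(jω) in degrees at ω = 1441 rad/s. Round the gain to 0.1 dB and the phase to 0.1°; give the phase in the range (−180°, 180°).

At s = jω = j1441:
zero (s+15): 15 + j1441 → |·| = √(15²+1441²) = √2076706 ≈ 1441.1, ∠ = arctan(1441/15) ≈ 89.40°
pole (s+460): 460 + j1441 → |·| = √(460²+1441²) = √2288081 ≈ 1512.6, ∠ = arctan(1441/460) ≈ 72.30°
|T| = 5 · 1441.1 / 1512.6 ≈ 4.7637
Gain = 20 log₁₀(4.7637) ≈ 13.56 dB
∠T = 89.40° − 72.30° = 17.10°

13.6 dB, 17.1°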